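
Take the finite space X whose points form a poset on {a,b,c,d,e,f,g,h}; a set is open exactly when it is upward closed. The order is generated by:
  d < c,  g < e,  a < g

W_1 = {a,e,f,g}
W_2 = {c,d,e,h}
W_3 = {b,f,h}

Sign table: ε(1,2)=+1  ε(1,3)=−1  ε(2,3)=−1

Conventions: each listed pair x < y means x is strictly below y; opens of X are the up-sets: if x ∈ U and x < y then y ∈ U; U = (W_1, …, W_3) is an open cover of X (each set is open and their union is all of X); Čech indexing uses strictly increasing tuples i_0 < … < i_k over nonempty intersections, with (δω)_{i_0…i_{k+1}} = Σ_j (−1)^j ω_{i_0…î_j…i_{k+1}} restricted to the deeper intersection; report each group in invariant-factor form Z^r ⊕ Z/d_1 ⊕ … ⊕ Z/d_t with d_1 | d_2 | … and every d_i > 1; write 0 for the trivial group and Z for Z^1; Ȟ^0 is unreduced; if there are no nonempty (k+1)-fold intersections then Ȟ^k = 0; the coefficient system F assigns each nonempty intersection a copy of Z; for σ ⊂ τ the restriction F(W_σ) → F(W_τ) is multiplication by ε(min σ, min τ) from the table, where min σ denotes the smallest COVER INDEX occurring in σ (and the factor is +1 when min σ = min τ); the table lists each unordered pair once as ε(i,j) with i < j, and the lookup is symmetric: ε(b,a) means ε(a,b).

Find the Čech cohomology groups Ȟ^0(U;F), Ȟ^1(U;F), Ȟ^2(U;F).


Ȟ^0 = Z, Ȟ^1 = Z, Ȟ^2 = 0

intersection data:
  W12={e} W13={f} W23={h}
C dims 3,3; δ0: rk 2, SNF 1^2
Ȟ^0 = (3 − 2) − 0 = 1, so Ȟ^0 ≅ Z
Ȟ^1 = (3 − 0) − 2 = 1, so Ȟ^1 ≅ Z
Ȟ^2 = (0 − 0) − 0 = 0, so Ȟ^2 ≅ 0


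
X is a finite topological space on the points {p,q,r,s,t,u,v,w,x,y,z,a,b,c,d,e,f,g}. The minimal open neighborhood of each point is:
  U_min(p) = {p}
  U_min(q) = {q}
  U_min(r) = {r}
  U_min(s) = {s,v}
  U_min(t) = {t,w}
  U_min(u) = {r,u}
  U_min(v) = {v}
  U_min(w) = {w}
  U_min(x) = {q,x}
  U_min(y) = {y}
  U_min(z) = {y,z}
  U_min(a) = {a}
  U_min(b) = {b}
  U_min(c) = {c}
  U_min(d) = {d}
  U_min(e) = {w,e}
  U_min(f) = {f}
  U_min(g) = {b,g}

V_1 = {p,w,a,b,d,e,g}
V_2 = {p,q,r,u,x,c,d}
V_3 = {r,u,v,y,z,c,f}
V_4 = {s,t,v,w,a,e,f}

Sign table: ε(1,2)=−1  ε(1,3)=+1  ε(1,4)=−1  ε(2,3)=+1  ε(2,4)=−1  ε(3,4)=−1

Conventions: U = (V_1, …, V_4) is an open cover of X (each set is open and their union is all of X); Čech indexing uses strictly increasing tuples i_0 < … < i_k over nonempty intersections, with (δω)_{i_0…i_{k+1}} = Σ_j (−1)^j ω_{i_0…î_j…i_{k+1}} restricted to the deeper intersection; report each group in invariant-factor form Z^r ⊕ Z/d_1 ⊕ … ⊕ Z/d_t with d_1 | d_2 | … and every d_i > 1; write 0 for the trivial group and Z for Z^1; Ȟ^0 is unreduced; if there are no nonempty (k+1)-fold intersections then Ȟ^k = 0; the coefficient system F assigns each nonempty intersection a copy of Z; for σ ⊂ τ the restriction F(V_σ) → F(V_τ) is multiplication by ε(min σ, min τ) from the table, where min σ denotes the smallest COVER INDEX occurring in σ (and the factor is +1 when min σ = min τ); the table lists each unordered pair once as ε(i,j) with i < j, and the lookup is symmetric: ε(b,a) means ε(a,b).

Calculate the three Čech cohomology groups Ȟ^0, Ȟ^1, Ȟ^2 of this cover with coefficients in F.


nonempty intersections:
  V12={p,d} V14={w,a,e} V23={r,u,c} V34={v,f}
C dims 4,4; δ0: rk 4, SNF 1^3·2
Ȟ^0: (4−4)−0=0 ⇒ 0
Ȟ^1: (4−0)−4=0 plus torsion [2] ⇒ Z/2
Ȟ^2: (0−0)−0=0 ⇒ 0

Ȟ^0(U;F) ≅ 0; Ȟ^1(U;F) ≅ Z/2; Ȟ^2(U;F) ≅ 0


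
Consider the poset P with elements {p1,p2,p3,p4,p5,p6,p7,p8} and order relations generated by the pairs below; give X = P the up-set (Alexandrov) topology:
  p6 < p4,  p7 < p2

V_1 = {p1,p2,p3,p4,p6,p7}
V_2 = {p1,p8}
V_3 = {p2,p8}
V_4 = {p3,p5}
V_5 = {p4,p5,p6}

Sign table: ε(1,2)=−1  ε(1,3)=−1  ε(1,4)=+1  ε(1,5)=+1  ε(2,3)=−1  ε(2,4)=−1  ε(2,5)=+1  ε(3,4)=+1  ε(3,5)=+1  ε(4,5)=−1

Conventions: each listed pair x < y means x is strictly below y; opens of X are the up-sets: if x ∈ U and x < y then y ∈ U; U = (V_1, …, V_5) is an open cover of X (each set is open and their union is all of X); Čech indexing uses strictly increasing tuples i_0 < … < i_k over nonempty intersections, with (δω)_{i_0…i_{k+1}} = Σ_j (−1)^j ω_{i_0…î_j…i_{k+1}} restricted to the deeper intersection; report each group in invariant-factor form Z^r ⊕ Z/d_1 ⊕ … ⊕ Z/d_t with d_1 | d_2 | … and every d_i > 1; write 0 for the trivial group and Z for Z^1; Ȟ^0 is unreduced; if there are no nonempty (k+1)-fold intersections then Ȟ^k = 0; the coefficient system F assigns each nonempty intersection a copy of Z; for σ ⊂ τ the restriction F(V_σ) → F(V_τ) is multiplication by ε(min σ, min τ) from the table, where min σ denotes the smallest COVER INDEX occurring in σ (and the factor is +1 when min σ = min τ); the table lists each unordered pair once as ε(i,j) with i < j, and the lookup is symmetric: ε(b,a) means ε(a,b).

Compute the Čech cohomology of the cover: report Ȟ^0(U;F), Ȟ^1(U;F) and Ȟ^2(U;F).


Ȟ^0(U;F) ≅ 0, Ȟ^1(U;F) ≅ Z ⊕ Z/2, Ȟ^2(U;F) ≅ 0

intersection data:
  V12={p1} V13={p2} V14={p3} V15={p4,p6} V23={p8} V45={p5}
C dims 5,6; δ0: rk 5, SNF 1^4·2
Ȟ^0 = (5 − 5) − 0 = 0, so Ȟ^0 ≅ 0
Ȟ^1 = (6 − 0) − 5 = 1 plus torsion [2], so Ȟ^1 ≅ Z ⊕ Z/2
Ȟ^2 = (0 − 0) − 0 = 0, so Ȟ^2 ≅ 0


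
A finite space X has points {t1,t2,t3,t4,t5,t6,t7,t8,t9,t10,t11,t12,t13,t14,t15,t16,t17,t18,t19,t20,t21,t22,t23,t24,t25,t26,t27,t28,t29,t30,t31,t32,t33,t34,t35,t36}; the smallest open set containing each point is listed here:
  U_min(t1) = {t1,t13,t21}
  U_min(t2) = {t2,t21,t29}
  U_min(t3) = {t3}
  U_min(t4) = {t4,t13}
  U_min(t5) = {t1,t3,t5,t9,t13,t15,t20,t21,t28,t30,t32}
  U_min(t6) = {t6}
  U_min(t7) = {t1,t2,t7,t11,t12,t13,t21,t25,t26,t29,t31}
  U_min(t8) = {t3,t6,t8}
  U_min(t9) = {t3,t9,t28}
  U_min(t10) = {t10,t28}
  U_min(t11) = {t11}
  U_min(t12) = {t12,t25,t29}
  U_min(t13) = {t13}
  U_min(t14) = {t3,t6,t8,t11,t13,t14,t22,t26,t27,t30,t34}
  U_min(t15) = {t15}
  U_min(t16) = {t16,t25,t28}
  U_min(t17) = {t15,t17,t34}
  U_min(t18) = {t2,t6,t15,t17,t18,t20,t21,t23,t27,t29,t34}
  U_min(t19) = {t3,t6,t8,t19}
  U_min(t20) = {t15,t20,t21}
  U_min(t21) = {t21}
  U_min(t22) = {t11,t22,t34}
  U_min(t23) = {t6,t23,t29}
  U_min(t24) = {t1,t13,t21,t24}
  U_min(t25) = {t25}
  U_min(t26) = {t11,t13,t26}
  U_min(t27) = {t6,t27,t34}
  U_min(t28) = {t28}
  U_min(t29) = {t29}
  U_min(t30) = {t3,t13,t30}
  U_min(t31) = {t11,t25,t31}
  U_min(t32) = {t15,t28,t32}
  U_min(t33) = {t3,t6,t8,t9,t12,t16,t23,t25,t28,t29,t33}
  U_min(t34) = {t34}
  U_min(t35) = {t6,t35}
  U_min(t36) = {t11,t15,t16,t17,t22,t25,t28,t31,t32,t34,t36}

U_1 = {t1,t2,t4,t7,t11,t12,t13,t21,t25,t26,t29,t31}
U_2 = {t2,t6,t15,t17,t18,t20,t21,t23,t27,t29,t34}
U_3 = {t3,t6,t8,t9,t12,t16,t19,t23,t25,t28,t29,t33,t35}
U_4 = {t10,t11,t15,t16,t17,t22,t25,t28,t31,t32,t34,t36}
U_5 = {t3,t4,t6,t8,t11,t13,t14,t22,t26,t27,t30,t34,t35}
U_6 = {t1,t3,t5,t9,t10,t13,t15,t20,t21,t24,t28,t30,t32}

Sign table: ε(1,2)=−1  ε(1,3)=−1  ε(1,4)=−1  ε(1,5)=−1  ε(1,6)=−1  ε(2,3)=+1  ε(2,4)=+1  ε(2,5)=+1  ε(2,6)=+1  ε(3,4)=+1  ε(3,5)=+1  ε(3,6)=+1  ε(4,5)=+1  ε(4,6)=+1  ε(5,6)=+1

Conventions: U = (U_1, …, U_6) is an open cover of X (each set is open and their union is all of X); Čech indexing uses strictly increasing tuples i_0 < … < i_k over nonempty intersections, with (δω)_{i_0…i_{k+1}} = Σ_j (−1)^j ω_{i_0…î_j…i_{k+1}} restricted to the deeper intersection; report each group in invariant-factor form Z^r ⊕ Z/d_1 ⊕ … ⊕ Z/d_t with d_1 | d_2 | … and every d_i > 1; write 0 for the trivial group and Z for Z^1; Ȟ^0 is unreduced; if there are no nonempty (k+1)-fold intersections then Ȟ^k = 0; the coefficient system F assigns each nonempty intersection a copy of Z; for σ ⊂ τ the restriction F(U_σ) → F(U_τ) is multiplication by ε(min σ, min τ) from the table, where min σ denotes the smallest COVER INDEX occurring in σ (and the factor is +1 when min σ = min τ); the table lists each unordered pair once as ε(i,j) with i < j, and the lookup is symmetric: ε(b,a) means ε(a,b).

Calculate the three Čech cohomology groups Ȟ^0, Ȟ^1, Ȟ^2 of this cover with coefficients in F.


Ȟ^0 = Z, Ȟ^1 = 0, Ȟ^2 = Z/2

nerve of the cover:
  U12={t2,t21,t29} U13={t12,t25,t29} U14={t11,t25,t31} U15={t4,t11,t13,t26} U16={t1,t13,t21} U23={t6,t23,t29} U24={t15,t17,t34} U25={t6,t27,t34} U26={t15,t20,t21} U34={t16,t25,t28} U35={t3,t6,t8,t35} U36={t3,t9,t28} U45={t11,t22,t34} U46={t10,t15,t28,t32} U56={t3,t13,t30}
  U123={t29} U126={t21} U134={t25} U145={t11} U156={t13} U235={t6} U245={t34} U246={t15} U346={t28} U356={t3}
C dims 6,15,10; δ0: rk 5, SNF 1^5; δ1: rk 10, SNF 1^9·2
Ȟ^0 = (6 − 5) − 0 = 1, so Ȟ^0 ≅ Z
Ȟ^1 = (15 − 10) − 5 = 0, so Ȟ^1 ≅ 0
Ȟ^2 = (10 − 0) − 10 = 0 plus torsion [2], so Ȟ^2 ≅ Z/2


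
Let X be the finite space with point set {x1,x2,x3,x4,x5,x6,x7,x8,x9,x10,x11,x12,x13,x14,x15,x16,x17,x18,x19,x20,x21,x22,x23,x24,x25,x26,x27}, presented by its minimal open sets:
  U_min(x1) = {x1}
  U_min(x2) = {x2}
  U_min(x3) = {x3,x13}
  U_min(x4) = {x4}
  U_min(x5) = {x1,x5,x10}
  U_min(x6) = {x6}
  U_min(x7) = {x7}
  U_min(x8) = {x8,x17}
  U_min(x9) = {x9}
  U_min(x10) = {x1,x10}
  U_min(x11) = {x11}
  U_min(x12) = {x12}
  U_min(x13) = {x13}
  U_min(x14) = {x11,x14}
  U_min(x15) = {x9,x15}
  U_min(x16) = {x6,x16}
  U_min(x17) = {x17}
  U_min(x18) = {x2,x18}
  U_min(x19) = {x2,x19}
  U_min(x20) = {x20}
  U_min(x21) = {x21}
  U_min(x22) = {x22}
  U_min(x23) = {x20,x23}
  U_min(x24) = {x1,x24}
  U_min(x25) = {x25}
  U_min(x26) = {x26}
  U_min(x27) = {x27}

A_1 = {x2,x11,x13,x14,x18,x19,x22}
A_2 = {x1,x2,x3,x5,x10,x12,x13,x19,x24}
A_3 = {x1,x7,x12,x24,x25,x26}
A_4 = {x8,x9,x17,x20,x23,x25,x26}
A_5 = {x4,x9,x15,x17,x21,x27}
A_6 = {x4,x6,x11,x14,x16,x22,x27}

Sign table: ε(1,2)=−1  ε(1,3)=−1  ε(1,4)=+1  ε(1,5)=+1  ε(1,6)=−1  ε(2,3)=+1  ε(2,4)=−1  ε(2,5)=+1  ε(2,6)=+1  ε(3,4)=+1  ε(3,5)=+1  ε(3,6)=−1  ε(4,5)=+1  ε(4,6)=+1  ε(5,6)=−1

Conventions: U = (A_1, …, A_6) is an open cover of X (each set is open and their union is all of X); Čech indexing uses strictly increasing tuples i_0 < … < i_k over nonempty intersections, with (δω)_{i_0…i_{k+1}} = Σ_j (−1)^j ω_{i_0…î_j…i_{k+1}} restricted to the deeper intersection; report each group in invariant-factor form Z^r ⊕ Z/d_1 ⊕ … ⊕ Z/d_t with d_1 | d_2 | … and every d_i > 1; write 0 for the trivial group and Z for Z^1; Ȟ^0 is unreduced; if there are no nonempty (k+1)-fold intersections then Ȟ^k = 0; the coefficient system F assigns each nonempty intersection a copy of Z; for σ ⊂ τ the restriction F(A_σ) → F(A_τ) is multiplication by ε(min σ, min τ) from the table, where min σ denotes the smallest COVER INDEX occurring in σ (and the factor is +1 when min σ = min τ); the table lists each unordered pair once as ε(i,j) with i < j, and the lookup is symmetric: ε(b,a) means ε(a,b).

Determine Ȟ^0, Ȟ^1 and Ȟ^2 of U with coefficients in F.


Ȟ^0 = 0; Ȟ^1 = Z/2; Ȟ^2 = 0

cover nerve:
  A12={x2,x13,x19} A16={x11,x14,x22} A23={x1,x12,x24} A34={x25,x26} A45={x9,x17} A56={x4,x27}
C dims 6,6; δ0: rk 6, SNF 1^5·2
Ȟ^0: (6−6)−0=0 ⇒ 0
Ȟ^1: (6−0)−6=0 plus torsion [2] ⇒ Z/2
Ȟ^2: (0−0)−0=0 ⇒ 0


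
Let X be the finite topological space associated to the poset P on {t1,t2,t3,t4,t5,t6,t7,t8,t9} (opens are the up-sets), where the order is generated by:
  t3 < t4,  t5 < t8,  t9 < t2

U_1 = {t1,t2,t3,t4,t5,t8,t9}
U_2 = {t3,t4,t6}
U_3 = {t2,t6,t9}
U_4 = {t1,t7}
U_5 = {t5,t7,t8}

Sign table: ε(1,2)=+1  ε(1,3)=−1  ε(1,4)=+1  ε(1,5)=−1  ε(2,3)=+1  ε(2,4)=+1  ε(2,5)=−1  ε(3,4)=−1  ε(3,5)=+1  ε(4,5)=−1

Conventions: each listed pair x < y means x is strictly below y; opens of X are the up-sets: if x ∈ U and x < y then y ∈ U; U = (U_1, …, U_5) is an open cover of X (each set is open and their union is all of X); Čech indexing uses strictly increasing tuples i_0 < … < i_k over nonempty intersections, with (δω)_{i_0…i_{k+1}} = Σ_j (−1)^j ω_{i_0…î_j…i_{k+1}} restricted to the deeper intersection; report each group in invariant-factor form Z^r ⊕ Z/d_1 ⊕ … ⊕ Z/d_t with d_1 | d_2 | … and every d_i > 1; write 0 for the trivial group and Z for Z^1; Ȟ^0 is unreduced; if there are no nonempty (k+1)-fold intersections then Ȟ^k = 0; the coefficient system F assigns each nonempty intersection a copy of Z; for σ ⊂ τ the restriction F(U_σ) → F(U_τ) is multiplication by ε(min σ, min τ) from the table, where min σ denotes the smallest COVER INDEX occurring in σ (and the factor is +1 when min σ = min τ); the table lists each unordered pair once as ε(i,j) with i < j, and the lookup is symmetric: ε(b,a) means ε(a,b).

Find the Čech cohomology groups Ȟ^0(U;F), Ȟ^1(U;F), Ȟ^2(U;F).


intersection data:
  U12={t3,t4} U13={t2,t9} U14={t1} U15={t5,t8} U23={t6} U45={t7}
C dims 5,6; δ0: rk 5, SNF 1^4·2
Ȟ^0 = (5 − 5) − 0 = 0, so Ȟ^0 ≅ 0
Ȟ^1 = (6 − 0) − 5 = 1 plus torsion [2], so Ȟ^1 ≅ Z ⊕ Z/2
Ȟ^2 = (0 − 0) − 0 = 0, so Ȟ^2 ≅ 0

Ȟ^0 = 0, Ȟ^1 = Z ⊕ Z/2, Ȟ^2 = 0


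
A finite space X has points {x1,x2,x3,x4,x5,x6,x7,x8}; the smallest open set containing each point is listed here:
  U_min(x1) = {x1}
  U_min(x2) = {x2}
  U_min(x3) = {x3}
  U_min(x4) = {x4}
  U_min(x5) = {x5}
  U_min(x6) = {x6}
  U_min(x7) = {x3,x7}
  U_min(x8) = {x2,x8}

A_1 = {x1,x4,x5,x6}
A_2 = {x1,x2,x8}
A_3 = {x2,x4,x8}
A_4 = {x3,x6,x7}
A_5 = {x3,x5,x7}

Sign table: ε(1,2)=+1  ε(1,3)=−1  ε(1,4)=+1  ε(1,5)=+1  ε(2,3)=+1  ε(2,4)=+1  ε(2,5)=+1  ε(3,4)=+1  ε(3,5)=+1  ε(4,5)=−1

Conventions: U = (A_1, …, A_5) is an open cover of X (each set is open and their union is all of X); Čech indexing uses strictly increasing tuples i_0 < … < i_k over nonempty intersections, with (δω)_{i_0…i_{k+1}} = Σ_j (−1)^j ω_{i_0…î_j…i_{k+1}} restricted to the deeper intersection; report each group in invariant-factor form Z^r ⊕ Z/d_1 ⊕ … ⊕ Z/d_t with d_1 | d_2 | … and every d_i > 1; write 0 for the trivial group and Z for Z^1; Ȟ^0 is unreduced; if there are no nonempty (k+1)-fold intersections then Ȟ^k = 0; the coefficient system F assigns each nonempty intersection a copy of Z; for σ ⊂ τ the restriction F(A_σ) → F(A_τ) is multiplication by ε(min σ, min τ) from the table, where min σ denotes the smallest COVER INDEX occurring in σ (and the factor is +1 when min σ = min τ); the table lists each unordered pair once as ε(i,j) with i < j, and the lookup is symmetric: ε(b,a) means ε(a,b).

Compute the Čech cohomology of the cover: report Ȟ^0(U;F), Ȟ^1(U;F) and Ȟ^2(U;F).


nerve of the cover:
  A12={x1} A13={x4} A14={x6} A15={x5} A23={x2,x8} A45={x3,x7}
C dims 5,6; δ0: rk 5, SNF 1^4·2
Ȟ^0 = (5 − 5) − 0 = 0, so Ȟ^0 ≅ 0
Ȟ^1 = (6 − 0) − 5 = 1 plus torsion [2], so Ȟ^1 ≅ Z ⊕ Z/2
Ȟ^2 = (0 − 0) − 0 = 0, so Ȟ^2 ≅ 0

Ȟ^0(U;F) ≅ 0; Ȟ^1(U;F) ≅ Z ⊕ Z/2; Ȟ^2(U;F) ≅ 0


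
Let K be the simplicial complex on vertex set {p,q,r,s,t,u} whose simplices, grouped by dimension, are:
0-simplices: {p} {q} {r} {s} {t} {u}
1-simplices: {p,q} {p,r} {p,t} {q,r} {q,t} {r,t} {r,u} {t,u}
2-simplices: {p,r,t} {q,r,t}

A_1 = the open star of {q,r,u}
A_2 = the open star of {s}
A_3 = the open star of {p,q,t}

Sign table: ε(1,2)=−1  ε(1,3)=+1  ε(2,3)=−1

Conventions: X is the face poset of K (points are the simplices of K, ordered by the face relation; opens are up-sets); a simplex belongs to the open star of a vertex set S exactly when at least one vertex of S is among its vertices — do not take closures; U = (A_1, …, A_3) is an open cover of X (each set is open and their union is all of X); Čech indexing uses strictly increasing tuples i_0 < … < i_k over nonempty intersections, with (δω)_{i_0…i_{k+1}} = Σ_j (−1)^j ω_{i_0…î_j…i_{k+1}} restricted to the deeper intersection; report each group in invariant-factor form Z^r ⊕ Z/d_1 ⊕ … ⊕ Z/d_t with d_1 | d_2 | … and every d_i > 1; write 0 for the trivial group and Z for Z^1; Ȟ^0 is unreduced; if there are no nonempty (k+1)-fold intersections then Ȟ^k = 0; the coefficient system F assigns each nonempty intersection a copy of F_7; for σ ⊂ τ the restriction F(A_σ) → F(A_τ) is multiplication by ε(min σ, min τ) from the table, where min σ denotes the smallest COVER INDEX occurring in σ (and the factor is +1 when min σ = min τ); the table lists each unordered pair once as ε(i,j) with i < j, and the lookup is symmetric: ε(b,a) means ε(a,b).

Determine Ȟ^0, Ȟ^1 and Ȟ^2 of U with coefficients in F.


nonempty overlaps:
  A1={{q},{r},{u},{p,q},{p,r},{q,r},{q,t},{r,t},{r,u},{t,u},{p,r,t},{q,r,t}} A2={{s}} A3={{p},{q},{t},{p,q},{p,r},{p,t},{q,r},{q,t},{r,t},{t,u},{p,r,t},{q,r,t}}
  A13={{q},{p,q},{p,r},{q,r},{q,t},{r,t},{t,u},{p,r,t},{q,r,t}}
C dims 3,1; δ0: rk_F7 1
degree 0: 3−1−0 = 2 → Ȟ^0 ≅ Z/7 ⊕ Z/7
degree 1: 1−0−1 = 0 → Ȟ^1 ≅ 0
degree 2: 0−0−0 = 0 → Ȟ^2 ≅ 0

Ȟ^0 ≅ Z/7 ⊕ Z/7; Ȟ^1 ≅ 0; Ȟ^2 ≅ 0


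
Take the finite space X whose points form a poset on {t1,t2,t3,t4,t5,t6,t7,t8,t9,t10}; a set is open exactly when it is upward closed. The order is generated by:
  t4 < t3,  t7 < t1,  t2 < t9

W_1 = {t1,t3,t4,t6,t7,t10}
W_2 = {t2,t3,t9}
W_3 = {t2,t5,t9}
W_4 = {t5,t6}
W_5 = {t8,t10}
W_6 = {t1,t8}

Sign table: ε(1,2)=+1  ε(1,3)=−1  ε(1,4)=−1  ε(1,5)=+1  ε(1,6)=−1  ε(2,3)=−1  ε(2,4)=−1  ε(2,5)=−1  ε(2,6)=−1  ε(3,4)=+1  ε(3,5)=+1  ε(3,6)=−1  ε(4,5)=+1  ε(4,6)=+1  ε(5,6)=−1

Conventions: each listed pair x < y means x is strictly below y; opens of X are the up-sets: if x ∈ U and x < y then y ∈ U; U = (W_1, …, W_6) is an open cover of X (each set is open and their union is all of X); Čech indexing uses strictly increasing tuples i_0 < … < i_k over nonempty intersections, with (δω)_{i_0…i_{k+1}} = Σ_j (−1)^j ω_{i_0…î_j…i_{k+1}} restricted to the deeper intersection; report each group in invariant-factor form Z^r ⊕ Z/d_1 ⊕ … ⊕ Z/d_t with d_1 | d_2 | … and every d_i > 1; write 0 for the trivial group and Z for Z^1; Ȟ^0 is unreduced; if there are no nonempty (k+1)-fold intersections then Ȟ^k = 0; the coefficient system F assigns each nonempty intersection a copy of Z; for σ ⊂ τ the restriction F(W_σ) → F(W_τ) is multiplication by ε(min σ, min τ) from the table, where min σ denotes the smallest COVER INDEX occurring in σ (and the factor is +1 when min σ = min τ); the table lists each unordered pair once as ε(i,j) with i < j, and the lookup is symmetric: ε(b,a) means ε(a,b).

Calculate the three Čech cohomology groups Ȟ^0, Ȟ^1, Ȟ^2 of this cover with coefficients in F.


Ȟ^0 ≅ Z,  Ȟ^1 ≅ Z^2,  Ȟ^2 ≅ 0

nonempty intersections:
  W12={t3} W14={t6} W15={t10} W16={t1} W23={t2,t9} W34={t5} W56={t8}
C dims 6,7; δ0: rk 5, SNF 1^5
Ȟ^0: (6−5)−0=1 ⇒ Z
Ȟ^1: (7−0)−5=2 ⇒ Z^2
Ȟ^2: (0−0)−0=0 ⇒ 0


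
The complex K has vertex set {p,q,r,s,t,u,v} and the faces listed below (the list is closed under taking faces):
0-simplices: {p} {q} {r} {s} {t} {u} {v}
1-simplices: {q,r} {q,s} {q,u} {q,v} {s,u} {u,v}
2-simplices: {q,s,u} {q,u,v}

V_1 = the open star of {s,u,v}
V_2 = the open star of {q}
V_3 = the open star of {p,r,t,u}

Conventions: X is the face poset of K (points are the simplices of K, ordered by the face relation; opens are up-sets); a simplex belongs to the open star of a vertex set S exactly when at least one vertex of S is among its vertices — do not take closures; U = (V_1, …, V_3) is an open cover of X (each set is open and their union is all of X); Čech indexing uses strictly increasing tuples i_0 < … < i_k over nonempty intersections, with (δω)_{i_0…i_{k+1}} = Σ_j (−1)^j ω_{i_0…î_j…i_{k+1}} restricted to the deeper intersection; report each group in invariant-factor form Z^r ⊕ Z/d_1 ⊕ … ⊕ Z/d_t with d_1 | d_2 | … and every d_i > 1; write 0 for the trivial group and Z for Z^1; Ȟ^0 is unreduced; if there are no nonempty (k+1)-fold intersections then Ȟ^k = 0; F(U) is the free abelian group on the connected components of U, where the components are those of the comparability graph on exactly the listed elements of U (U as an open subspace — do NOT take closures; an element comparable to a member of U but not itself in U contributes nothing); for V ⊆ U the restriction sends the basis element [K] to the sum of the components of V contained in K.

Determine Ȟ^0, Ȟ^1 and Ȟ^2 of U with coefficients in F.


Ȟ^0 ≅ Z^3; Ȟ^1 ≅ 0; Ȟ^2 ≅ 0

intersection data:
  V1={{s},{u},{v},{q,s},{q,u},{q,v},{s,u},{u,v},{q,s,u},{q,u,v}} V2={{q},{q,r},{q,s},{q,u},{q,v},{q,s,u},{q,u,v}} V3={{p},{r},{t},{u},{q,r},{q,u},{s,u},{u,v},{q,s,u},{q,u,v}}
  V12={{q,s},{q,u},{q,v},{q,s,u},{q,u,v}} V13={{u},{q,u},{s,u},{u,v},{q,s,u},{q,u,v}} V23={{q,r},{q,u},{q,s,u},{q,u,v}}
  V123={{q,u},{q,s,u},{q,u,v}}
components per intersection:
  V1: {{s},{u},{v},{q,s},{q,u},{q,v},{s,u},{u,v},{q,s,u},{q,u,v}}
  V2: {{q},{q,r},{q,s},{q,u},{q,v},{q,s,u},{q,u,v}}
  V3: {{p}} {{r},{q,r}} {{t}} {{u},{q,u},{s,u},{u,v},{q,s,u},{q,u,v}}
  V12: {{q,s},{q,u},{q,v},{q,s,u},{q,u,v}}
  V13: {{u},{q,u},{s,u},{u,v},{q,s,u},{q,u,v}}
  V23: {{q,r}} {{q,u},{q,s,u},{q,u,v}}
  V123: {{q,u},{q,s,u},{q,u,v}}
C dims 6,4,1; δ0: rk 3, SNF 1^3; δ1: rk 1, SNF 1^1
Ȟ^0 = (6 − 3) − 0 = 3, so Ȟ^0 ≅ Z^3
Ȟ^1 = (4 − 1) − 3 = 0, so Ȟ^1 ≅ 0
Ȟ^2 = (1 − 0) − 1 = 0, so Ȟ^2 ≅ 0


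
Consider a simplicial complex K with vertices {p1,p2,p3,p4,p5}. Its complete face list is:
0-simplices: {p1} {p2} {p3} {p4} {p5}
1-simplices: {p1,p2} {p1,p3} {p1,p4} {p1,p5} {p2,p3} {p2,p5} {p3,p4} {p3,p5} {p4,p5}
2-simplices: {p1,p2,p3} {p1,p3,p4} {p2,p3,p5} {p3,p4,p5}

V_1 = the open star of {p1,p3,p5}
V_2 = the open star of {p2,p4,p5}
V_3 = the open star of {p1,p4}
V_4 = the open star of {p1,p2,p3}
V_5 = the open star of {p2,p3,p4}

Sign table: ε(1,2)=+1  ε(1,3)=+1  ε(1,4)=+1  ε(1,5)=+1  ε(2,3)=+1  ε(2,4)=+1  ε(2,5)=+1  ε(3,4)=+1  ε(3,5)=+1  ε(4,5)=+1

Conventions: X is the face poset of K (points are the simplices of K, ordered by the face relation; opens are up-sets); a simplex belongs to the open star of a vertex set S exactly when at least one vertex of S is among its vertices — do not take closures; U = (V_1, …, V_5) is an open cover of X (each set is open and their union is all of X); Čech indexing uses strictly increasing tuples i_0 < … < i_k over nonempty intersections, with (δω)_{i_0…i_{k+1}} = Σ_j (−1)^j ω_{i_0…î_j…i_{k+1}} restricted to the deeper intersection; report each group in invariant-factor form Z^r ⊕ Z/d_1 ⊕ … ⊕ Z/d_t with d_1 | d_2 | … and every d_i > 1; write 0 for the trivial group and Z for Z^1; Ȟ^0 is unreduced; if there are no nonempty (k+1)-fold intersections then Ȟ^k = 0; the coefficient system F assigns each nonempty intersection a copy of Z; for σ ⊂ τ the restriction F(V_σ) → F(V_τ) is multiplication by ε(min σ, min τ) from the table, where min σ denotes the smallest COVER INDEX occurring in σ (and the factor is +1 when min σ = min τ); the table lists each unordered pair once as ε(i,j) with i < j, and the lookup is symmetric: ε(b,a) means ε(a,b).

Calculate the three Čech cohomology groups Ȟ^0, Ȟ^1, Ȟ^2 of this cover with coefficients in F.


Ȟ^0 ≅ Z, Ȟ^1 ≅ 0, Ȟ^2 ≅ 0

intersection data:
  V1={{p1},{p3},{p5},{p1,p2},{p1,p3},{p1,p4},{p1,p5},{p2,p3},{p2,p5},{p3,p4},{p3,p5},{p4,p5},{p1,p2,p3},{p1,p3,p4},{p2,p3,p5},{p3,p4,p5}} V2={{p2},{p4},{p5},{p1,p2},{p1,p4},{p1,p5},{p2,p3},{p2,p5},{p3,p4},{p3,p5},{p4,p5},{p1,p2,p3},{p1,p3,p4},{p2,p3,p5},{p3,p4,p5}} V3={{p1},{p4},{p1,p2},{p1,p3},{p1,p4},{p1,p5},{p3,p4},{p4,p5},{p1,p2,p3},{p1,p3,p4},{p3,p4,p5}} V4={{p1},{p2},{p3},{p1,p2},{p1,p3},{p1,p4},{p1,p5},{p2,p3},{p2,p5},{p3,p4},{p3,p5},{p1,p2,p3},{p1,p3,p4},{p2,p3,p5},{p3,p4,p5}} V5={{p2},{p3},{p4},{p1,p2},{p1,p3},{p1,p4},{p2,p3},{p2,p5},{p3,p4},{p3,p5},{p4,p5},{p1,p2,p3},{p1,p3,p4},{p2,p3,p5},{p3,p4,p5}}
  V12={{p5},{p1,p2},{p1,p4},{p1,p5},{p2,p3},{p2,p5},{p3,p4},{p3,p5},{p4,p5},{p1,p2,p3},{p1,p3,p4},{p2,p3,p5},{p3,p4,p5}} V13={{p1},{p1,p2},{p1,p3},{p1,p4},{p1,p5},{p3,p4},{p4,p5},{p1,p2,p3},{p1,p3,p4},{p3,p4,p5}} V14={{p1},{p3},{p1,p2},{p1,p3},{p1,p4},{p1,p5},{p2,p3},{p2,p5},{p3,p4},{p3,p5},{p1,p2,p3},{p1,p3,p4},{p2,p3,p5},{p3,p4,p5}} V15={{p3},{p1,p2},{p1,p3},{p1,p4},{p2,p3},{p2,p5},{p3,p4},{p3,p5},{p4,p5},{p1,p2,p3},{p1,p3,p4},{p2,p3,p5},{p3,p4,p5}} V23={{p4},{p1,p2},{p1,p4},{p1,p5},{p3,p4},{p4,p5},{p1,p2,p3},{p1,p3,p4},{p3,p4,p5}} V24={{p2},{p1,p2},{p1,p4},{p1,p5},{p2,p3},{p2,p5},{p3,p4},{p3,p5},{p1,p2,p3},{p1,p3,p4},{p2,p3,p5},{p3,p4,p5}} V25={{p2},{p4},{p1,p2},{p1,p4},{p2,p3},{p2,p5},{p3,p4},{p3,p5},{p4,p5},{p1,p2,p3},{p1,p3,p4},{p2,p3,p5},{p3,p4,p5}} V34={{p1},{p1,p2},{p1,p3},{p1,p4},{p1,p5},{p3,p4},{p1,p2,p3},{p1,p3,p4},{p3,p4,p5}} V35={{p4},{p1,p2},{p1,p3},{p1,p4},{p3,p4},{p4,p5},{p1,p2,p3},{p1,p3,p4},{p3,p4,p5}} V45={{p2},{p3},{p1,p2},{p1,p3},{p1,p4},{p2,p3},{p2,p5},{p3,p4},{p3,p5},{p1,p2,p3},{p1,p3,p4},{p2,p3,p5},{p3,p4,p5}}
  V123={{p1,p2},{p1,p4},{p1,p5},{p3,p4},{p4,p5},{p1,p2,p3},{p1,p3,p4},{p3,p4,p5}} V124={{p1,p2},{p1,p4},{p1,p5},{p2,p3},{p2,p5},{p3,p4},{p3,p5},{p1,p2,p3},{p1,p3,p4},{p2,p3,p5},{p3,p4,p5}} V125={{p1,p2},{p1,p4},{p2,p3},{p2,p5},{p3,p4},{p3,p5},{p4,p5},{p1,p2,p3},{p1,p3,p4},{p2,p3,p5},{p3,p4,p5}} V134={{p1},{p1,p2},{p1,p3},{p1,p4},{p1,p5},{p3,p4},{p1,p2,p3},{p1,p3,p4},{p3,p4,p5}} V135={{p1,p2},{p1,p3},{p1,p4},{p3,p4},{p4,p5},{p1,p2,p3},{p1,p3,p4},{p3,p4,p5}} V145={{p3},{p1,p2},{p1,p3},{p1,p4},{p2,p3},{p2,p5},{p3,p4},{p3,p5},{p1,p2,p3},{p1,p3,p4},{p2,p3,p5},{p3,p4,p5}} V234={{p1,p2},{p1,p4},{p1,p5},{p3,p4},{p1,p2,p3},{p1,p3,p4},{p3,p4,p5}} V235={{p4},{p1,p2},{p1,p4},{p3,p4},{p4,p5},{p1,p2,p3},{p1,p3,p4},{p3,p4,p5}} V245={{p2},{p1,p2},{p1,p4},{p2,p3},{p2,p5},{p3,p4},{p3,p5},{p1,p2,p3},{p1,p3,p4},{p2,p3,p5},{p3,p4,p5}} V345={{p1,p2},{p1,p3},{p1,p4},{p3,p4},{p1,p2,p3},{p1,p3,p4},{p3,p4,p5}}
  V1234={{p1,p2},{p1,p4},{p1,p5},{p3,p4},{p1,p2,p3},{p1,p3,p4},{p3,p4,p5}} V1235={{p1,p2},{p1,p4},{p3,p4},{p4,p5},{p1,p2,p3},{p1,p3,p4},{p3,p4,p5}} V1245={{p1,p2},{p1,p4},{p2,p3},{p2,p5},{p3,p4},{p3,p5},{p1,p2,p3},{p1,p3,p4},{p2,p3,p5},{p3,p4,p5}} V1345={{p1,p2},{p1,p3},{p1,p4},{p3,p4},{p1,p2,p3},{p1,p3,p4},{p3,p4,p5}} V2345={{p1,p2},{p1,p4},{p3,p4},{p1,p2,p3},{p1,p3,p4},{p3,p4,p5}}
  V12345={{p1,p2},{p1,p4},{p3,p4},{p1,p2,p3},{p1,p3,p4},{p3,p4,p5}}
C dims 5,10,10,5; δ0: rk 4, SNF 1^4; δ1: rk 6, SNF 1^6; δ2: rk 4, SNF 1^4
Ȟ^0 = (5 − 4) − 0 = 1, so Ȟ^0 ≅ Z
Ȟ^1 = (10 − 6) − 4 = 0, so Ȟ^1 ≅ 0
Ȟ^2 = (10 − 4) − 6 = 0, so Ȟ^2 ≅ 0


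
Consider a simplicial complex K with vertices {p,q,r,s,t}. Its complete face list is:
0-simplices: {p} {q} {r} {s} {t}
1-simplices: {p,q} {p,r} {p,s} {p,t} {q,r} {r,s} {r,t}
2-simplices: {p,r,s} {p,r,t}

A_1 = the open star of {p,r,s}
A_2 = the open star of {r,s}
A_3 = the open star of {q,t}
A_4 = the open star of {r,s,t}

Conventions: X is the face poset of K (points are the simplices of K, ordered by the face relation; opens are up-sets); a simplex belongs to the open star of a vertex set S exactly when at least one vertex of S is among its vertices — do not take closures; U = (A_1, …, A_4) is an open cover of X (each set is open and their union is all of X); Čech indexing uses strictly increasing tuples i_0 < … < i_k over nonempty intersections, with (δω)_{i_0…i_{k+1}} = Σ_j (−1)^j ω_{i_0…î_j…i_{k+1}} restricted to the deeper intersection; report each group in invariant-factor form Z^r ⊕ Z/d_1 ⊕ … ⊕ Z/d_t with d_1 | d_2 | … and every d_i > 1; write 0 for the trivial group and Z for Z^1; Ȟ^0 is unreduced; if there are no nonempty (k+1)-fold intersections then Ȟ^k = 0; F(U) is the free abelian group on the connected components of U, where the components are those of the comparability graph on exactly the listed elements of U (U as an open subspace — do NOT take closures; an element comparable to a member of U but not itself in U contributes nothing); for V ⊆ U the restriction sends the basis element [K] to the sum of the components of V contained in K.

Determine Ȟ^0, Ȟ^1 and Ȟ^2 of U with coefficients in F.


Ȟ^0 = Z,  Ȟ^1 = Z,  Ȟ^2 = 0

intersection data:
  A1={{p},{r},{s},{p,q},{p,r},{p,s},{p,t},{q,r},{r,s},{r,t},{p,r,s},{p,r,t}} A2={{r},{s},{p,r},{p,s},{q,r},{r,s},{r,t},{p,r,s},{p,r,t}} A3={{q},{t},{p,q},{p,t},{q,r},{r,t},{p,r,t}} A4={{r},{s},{t},{p,r},{p,s},{p,t},{q,r},{r,s},{r,t},{p,r,s},{p,r,t}}
  A12={{r},{s},{p,r},{p,s},{q,r},{r,s},{r,t},{p,r,s},{p,r,t}} A13={{p,q},{p,t},{q,r},{r,t},{p,r,t}} A14={{r},{s},{p,r},{p,s},{p,t},{q,r},{r,s},{r,t},{p,r,s},{p,r,t}} A23={{q,r},{r,t},{p,r,t}} A24={{r},{s},{p,r},{p,s},{q,r},{r,s},{r,t},{p,r,s},{p,r,t}} A34={{t},{p,t},{q,r},{r,t},{p,r,t}}
  A123={{q,r},{r,t},{p,r,t}} A124={{r},{s},{p,r},{p,s},{q,r},{r,s},{r,t},{p,r,s},{p,r,t}} A134={{p,t},{q,r},{r,t},{p,r,t}} A234={{q,r},{r,t},{p,r,t}}
  A1234={{q,r},{r,t},{p,r,t}}
components per intersection:
  A1: {{p},{r},{s},{p,q},{p,r},{p,s},{p,t},{q,r},{r,s},{r,t},{p,r,s},{p,r,t}}
  A2: {{r},{s},{p,r},{p,s},{q,r},{r,s},{r,t},{p,r,s},{p,r,t}}
  A3: {{q},{p,q},{q,r}} {{t},{p,t},{r,t},{p,r,t}}
  A4: {{r},{s},{t},{p,r},{p,s},{p,t},{q,r},{r,s},{r,t},{p,r,s},{p,r,t}}
  A12: {{r},{s},{p,r},{p,s},{q,r},{r,s},{r,t},{p,r,s},{p,r,t}}
  A13: {{p,q}} {{p,t},{r,t},{p,r,t}} {{q,r}}
  A14: {{r},{s},{p,r},{p,s},{p,t},{q,r},{r,s},{r,t},{p,r,s},{p,r,t}}
  A23: {{q,r}} {{r,t},{p,r,t}}
  A24: {{r},{s},{p,r},{p,s},{q,r},{r,s},{r,t},{p,r,s},{p,r,t}}
  A34: {{t},{p,t},{r,t},{p,r,t}} {{q,r}}
  A123: {{q,r}} {{r,t},{p,r,t}}
  A124: {{r},{s},{p,r},{p,s},{q,r},{r,s},{r,t},{p,r,s},{p,r,t}}
  A134: {{p,t},{r,t},{p,r,t}} {{q,r}}
  A234: {{q,r}} {{r,t},{p,r,t}}
  A1234: {{q,r}} {{r,t},{p,r,t}}
C dims 5,10,7,2; δ0: rk 4, SNF 1^4; δ1: rk 5, SNF 1^5; δ2: rk 2, SNF 1^2
Ȟ^0 = (5 − 4) − 0 = 1, so Ȟ^0 ≅ Z
Ȟ^1 = (10 − 5) − 4 = 1, so Ȟ^1 ≅ Z
Ȟ^2 = (7 − 2) − 5 = 0, so Ȟ^2 ≅ 0


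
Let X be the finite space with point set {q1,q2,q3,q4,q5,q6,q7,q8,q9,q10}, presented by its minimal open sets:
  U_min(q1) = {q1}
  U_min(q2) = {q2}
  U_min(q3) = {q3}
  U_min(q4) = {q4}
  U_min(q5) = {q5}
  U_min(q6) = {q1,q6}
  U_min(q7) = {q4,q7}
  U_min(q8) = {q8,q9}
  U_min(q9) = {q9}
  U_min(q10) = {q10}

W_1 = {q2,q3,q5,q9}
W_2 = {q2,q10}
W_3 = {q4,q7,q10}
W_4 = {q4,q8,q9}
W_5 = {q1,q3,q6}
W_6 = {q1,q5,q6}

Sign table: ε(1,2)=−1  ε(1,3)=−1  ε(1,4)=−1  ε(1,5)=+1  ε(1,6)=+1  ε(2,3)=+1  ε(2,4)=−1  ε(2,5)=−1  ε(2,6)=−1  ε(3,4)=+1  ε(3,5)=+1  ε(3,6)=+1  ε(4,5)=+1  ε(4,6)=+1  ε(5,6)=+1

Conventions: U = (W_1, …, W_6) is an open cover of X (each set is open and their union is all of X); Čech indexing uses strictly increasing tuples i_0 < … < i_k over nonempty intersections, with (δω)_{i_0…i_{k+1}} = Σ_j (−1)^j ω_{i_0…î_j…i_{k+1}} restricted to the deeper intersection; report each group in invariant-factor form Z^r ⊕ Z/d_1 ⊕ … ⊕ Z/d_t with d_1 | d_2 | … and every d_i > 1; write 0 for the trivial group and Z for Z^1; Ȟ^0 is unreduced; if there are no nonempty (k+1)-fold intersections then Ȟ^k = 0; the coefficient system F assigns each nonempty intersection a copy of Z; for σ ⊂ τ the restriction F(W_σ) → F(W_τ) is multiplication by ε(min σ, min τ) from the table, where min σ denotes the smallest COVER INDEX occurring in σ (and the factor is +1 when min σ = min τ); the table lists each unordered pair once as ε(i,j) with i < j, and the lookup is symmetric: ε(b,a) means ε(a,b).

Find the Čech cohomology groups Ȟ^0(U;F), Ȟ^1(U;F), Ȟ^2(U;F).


intersection data:
  W12={q2} W14={q9} W15={q3} W16={q5} W23={q10} W34={q4} W56={q1,q6}
C dims 6,7; δ0: rk 5, SNF 1^5
Ȟ^0 = (6 − 5) − 0 = 1, so Ȟ^0 ≅ Z
Ȟ^1 = (7 − 0) − 5 = 2, so Ȟ^1 ≅ Z^2
Ȟ^2 = (0 − 0) − 0 = 0, so Ȟ^2 ≅ 0

Ȟ^0(U;F) ≅ Z, Ȟ^1(U;F) ≅ Z^2, Ȟ^2(U;F) ≅ 0


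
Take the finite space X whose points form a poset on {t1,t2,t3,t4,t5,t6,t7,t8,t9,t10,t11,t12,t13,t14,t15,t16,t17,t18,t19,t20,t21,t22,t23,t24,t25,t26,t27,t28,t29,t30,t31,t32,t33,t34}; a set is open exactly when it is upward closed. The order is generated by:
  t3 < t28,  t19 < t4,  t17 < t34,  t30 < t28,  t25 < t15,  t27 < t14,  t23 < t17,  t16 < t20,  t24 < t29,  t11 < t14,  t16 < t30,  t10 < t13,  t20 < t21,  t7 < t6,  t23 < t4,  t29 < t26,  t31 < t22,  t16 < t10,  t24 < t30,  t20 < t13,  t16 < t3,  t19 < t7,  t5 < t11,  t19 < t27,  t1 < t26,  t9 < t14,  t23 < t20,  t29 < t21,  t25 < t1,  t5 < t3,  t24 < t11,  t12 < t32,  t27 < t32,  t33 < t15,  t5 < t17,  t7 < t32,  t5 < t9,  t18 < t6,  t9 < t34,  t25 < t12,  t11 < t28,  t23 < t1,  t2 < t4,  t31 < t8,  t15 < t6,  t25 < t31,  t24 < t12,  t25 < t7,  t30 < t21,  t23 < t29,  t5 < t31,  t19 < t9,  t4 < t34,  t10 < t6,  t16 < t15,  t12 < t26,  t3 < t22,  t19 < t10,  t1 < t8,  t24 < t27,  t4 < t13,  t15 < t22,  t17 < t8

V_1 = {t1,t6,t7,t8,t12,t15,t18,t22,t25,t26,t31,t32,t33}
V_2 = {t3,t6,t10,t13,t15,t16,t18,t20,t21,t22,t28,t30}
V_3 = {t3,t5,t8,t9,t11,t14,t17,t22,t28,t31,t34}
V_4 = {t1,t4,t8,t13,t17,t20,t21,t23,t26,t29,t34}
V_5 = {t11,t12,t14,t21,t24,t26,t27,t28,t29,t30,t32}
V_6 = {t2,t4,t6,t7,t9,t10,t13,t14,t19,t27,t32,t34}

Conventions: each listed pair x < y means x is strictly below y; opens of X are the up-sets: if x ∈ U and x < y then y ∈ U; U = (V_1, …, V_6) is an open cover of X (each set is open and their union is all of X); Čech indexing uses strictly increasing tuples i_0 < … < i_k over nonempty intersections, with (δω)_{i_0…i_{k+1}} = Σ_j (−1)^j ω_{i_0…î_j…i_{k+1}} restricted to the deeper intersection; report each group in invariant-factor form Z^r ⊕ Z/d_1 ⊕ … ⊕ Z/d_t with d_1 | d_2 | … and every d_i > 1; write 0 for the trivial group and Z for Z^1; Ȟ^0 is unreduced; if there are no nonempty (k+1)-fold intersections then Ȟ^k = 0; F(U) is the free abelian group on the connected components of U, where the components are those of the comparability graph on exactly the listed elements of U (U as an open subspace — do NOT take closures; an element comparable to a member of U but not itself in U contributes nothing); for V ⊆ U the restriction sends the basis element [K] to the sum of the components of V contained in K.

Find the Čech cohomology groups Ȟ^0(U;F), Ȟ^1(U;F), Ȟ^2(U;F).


cover nerve:
  V12={t6,t15,t18,t22} V13={t8,t22,t31} V14={t1,t8,t26} V15={t12,t26,t32} V16={t6,t7,t32} V23={t3,t22,t28} V24={t13,t20,t21} V25={t21,t28,t30} V26={t6,t10,t13} V34={t8,t17,t34} V35={t11,t14,t28} V36={t9,t14,t34} V45={t21,t26,t29} V46={t4,t13,t34} V56={t14,t27,t32}
  V123={t22} V126={t6} V134={t8} V145={t26} V156={t32} V235={t28} V245={t21} V246={t13} V346={t34} V356={t14}
components per intersection:
  V1: {t1,t6,t7,t8,t12,t15,t18,t22,t25,t26,t31,t32,t33}
  V2: {t3,t6,t10,t13,t15,t16,t18,t20,t21,t22,t28,t30}
  V3: {t3,t5,t8,t9,t11,t14,t17,t22,t28,t31,t34}
  V4: {t1,t4,t8,t13,t17,t20,t21,t23,t26,t29,t34}
  V5: {t11,t12,t14,t21,t24,t26,t27,t28,t29,t30,t32}
  V6: {t2,t4,t6,t7,t9,t10,t13,t14,t19,t27,t32,t34}
  V12: {t6,t15,t18,t22}
  V13: {t8,t22,t31}
  V14: {t1,t8,t26}
  V15: {t12,t26,t32}
  V16: {t6,t7,t32}
  V23: {t3,t22,t28}
  V24: {t13,t20,t21}
  V25: {t21,t28,t30}
  V26: {t6,t10,t13}
  V34: {t8,t17,t34}
  V35: {t11,t14,t28}
  V36: {t9,t14,t34}
  V45: {t21,t26,t29}
  V46: {t4,t13,t34}
  V56: {t14,t27,t32}
  V123: {t22}
  V126: {t6}
  V134: {t8}
  V145: {t26}
  V156: {t32}
  V235: {t28}
  V245: {t21}
  V246: {t13}
  V346: {t34}
  V356: {t14}
C dims 6,15,10; δ0: rk 5, SNF 1^5; δ1: rk 10, SNF 1^9·2
Ȟ^0: (6−5)−0=1 ⇒ Z
Ȟ^1: (15−10)−5=0 ⇒ 0
Ȟ^2: (10−0)−10=0 plus torsion [2] ⇒ Z/2

Ȟ^0(U;F) ≅ Z, Ȟ^1(U;F) ≅ 0, Ȟ^2(U;F) ≅ Z/2


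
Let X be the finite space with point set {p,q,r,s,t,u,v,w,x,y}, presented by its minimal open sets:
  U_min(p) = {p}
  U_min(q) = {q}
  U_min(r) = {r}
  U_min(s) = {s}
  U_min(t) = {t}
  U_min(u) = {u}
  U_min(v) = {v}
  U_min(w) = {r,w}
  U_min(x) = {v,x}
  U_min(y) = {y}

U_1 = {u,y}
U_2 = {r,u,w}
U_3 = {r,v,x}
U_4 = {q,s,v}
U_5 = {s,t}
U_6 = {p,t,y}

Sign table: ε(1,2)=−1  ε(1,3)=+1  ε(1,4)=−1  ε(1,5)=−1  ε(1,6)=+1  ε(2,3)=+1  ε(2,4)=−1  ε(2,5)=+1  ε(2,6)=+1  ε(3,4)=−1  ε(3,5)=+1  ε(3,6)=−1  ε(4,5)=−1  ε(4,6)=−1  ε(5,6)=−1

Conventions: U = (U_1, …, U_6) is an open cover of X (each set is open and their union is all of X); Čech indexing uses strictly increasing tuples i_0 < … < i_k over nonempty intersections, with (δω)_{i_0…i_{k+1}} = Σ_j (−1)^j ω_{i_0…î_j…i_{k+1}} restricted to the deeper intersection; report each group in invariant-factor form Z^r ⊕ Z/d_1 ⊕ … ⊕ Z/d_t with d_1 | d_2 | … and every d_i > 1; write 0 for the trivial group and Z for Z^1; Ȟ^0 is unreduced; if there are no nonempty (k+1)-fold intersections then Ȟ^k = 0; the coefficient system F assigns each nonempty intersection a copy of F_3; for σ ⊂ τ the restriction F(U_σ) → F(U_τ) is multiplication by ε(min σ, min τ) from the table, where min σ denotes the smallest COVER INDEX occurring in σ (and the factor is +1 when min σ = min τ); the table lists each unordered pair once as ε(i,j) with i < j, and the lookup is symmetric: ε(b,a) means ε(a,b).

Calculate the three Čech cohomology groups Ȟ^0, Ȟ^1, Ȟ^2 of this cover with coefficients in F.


nerve simplices:
  U12={u} U16={y} U23={r} U34={v} U45={s} U56={t}
C dims 6,6; δ0: rk_F3 5
degree 0: 6−5−0 = 1 → Ȟ^0 ≅ Z/3
degree 1: 6−0−5 = 1 → Ȟ^1 ≅ Z/3
degree 2: 0−0−0 = 0 → Ȟ^2 ≅ 0

Ȟ^0(U;F) ≅ Z/3, Ȟ^1(U;F) ≅ Z/3 and Ȟ^2(U;F) ≅ 0


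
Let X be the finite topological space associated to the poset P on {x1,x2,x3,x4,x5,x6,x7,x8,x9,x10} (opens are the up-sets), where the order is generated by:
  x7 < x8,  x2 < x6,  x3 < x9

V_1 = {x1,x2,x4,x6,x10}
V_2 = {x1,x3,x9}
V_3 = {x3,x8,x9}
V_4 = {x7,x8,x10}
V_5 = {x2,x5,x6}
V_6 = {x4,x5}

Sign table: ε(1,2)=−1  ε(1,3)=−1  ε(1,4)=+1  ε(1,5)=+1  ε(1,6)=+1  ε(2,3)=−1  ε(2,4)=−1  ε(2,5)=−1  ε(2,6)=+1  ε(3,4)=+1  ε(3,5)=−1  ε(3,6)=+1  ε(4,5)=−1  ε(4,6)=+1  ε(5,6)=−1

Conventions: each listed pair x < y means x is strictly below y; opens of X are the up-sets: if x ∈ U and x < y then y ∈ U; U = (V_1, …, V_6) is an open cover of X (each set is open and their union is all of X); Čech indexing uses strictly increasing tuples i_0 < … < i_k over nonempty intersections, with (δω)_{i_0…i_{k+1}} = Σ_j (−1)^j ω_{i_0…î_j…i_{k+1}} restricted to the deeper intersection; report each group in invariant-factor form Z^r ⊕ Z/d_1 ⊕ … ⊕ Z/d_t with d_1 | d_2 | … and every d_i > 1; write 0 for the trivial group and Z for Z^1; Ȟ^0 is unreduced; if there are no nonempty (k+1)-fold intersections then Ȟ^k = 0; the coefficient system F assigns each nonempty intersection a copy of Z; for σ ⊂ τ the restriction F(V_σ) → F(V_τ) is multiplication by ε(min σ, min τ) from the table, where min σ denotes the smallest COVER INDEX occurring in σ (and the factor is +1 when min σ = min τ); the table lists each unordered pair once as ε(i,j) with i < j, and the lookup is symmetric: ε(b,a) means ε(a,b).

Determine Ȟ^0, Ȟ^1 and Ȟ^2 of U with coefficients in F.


Ȟ^0(U;F) ≅ 0, Ȟ^1(U;F) ≅ Z ⊕ Z/2 and Ȟ^2(U;F) ≅ 0

intersection data:
  V12={x1} V14={x10} V15={x2,x6} V16={x4} V23={x3,x9} V34={x8} V56={x5}
C dims 6,7; δ0: rk 6, SNF 1^5·2
Ȟ^0 = (6 − 6) − 0 = 0, so Ȟ^0 ≅ 0
Ȟ^1 = (7 − 0) − 6 = 1 plus torsion [2], so Ȟ^1 ≅ Z ⊕ Z/2
Ȟ^2 = (0 − 0) − 0 = 0, so Ȟ^2 ≅ 0


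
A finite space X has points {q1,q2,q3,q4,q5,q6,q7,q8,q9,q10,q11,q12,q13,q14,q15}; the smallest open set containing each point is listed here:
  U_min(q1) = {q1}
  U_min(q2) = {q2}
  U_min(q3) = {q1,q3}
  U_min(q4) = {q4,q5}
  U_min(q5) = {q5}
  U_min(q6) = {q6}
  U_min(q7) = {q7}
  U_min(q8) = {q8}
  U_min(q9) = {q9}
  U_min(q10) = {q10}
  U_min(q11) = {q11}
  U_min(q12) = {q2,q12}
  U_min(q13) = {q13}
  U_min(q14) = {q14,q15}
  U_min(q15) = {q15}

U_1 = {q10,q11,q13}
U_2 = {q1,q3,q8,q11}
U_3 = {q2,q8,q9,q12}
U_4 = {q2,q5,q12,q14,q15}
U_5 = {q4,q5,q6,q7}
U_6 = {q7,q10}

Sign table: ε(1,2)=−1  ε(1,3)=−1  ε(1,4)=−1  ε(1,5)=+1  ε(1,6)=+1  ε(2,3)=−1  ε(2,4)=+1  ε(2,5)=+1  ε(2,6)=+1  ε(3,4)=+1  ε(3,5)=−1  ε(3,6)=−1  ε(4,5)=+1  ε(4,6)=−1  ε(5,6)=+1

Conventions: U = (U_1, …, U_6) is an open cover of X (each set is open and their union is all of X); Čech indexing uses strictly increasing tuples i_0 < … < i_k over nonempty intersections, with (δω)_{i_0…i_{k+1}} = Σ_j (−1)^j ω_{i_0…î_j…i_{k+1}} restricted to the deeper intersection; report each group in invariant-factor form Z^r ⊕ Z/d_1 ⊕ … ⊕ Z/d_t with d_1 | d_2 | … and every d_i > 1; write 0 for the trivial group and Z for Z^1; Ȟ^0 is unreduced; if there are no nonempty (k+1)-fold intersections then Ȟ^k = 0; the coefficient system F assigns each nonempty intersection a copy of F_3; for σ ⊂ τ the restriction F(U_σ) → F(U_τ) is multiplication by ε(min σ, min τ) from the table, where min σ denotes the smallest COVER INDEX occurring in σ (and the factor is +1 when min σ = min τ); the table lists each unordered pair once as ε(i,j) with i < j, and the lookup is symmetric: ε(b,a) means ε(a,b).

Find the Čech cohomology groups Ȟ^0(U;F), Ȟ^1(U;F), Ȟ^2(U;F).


nerve of the cover:
  U12={q11} U16={q10} U23={q8} U34={q2,q12} U45={q5} U56={q7}
C dims 6,6; δ0: rk_F3 5
Ȟ^0 = (6 − 5) − 0 = 1, so Ȟ^0 ≅ Z/3
Ȟ^1 = (6 − 0) − 5 = 1, so Ȟ^1 ≅ Z/3
Ȟ^2 = (0 − 0) − 0 = 0, so Ȟ^2 ≅ 0

Ȟ^0(U;F) ≅ Z/3, Ȟ^1(U;F) ≅ Z/3, Ȟ^2(U;F) ≅ 0
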